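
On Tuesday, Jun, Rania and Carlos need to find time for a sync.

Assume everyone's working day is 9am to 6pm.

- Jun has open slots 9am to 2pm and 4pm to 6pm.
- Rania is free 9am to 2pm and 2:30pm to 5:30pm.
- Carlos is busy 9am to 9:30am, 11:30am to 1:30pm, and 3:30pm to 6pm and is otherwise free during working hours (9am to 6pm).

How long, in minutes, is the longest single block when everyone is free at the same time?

Carlos free within 09:00–18:00: 09:30–11:30, 13:30–15:30.
Jun ∩ Rania: 09:00–14:00, 16:00–17:30.
Jun ∩ Rania ∩ Carlos: 09:30–11:30, 13:30–14:00.
Common window lengths: 120, 30 min; longest is 120.

120 minutes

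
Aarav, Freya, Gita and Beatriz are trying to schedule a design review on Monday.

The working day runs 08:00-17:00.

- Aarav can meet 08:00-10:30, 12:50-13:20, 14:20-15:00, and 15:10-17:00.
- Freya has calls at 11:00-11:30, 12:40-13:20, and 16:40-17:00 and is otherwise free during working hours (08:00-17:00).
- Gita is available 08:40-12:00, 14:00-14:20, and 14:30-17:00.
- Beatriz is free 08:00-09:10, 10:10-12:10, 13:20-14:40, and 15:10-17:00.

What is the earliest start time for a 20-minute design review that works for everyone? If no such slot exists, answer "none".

08:40

Freya free within 08:00–17:00: 08:00–11:00, 11:30–12:40, 13:20–16:40.
Aarav ∩ Freya: 08:00–10:30, 14:20–15:00, 15:10–16:40.
Aarav ∩ Freya ∩ Gita: 08:40–10:30, 14:30–15:00, 15:10–16:40.
Aarav ∩ Freya ∩ Gita ∩ Beatriz: 08:40–09:10, 10:10–10:30, 14:30–14:40, 15:10–16:40.
Windows ≥ 20 min: 08:40–09:10, 10:10–10:30, 15:10–16:40.
Earliest such window starts at 08:40.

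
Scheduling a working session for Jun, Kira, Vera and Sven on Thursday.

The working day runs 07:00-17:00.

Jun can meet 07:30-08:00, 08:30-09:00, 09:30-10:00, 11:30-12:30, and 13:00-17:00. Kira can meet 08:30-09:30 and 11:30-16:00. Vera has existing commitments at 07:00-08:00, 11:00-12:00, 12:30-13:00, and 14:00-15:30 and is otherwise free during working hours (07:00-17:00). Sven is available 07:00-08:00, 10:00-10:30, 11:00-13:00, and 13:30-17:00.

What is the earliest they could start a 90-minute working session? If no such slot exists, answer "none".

none

Vera free within 07:00–17:00: 08:00–11:00, 12:00–12:30, 13:00–14:00, 15:30–17:00.
Jun ∩ Kira: 08:30–09:00, 11:30–12:30, 13:00–16:00.
Jun ∩ Kira ∩ Vera: 08:30–09:00, 12:00–12:30, 13:00–14:00, 15:30–16:00.
Jun ∩ Kira ∩ Vera ∩ Sven: 12:00–12:30, 13:30–14:00, 15:30–16:00.
Windows ≥ 90 min: (none).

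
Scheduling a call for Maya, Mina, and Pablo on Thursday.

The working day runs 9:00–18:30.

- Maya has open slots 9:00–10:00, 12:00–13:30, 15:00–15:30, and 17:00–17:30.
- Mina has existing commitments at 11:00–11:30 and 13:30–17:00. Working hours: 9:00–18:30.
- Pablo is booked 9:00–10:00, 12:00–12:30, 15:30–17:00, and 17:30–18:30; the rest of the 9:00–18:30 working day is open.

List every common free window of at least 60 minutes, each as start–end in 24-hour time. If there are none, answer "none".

Mina free within 09:00–18:30: 09:00–11:00, 11:30–13:30, 17:00–18:30.
Pablo free within 09:00–18:30: 10:00–12:00, 12:30–15:30, 17:00–17:30.
Maya ∩ Mina: 09:00–10:00, 12:00–13:30, 17:00–17:30.
Maya ∩ Mina ∩ Pablo: 12:30–13:30, 17:00–17:30.
Windows ≥ 60 min: 12:30–13:30.

12:30–13:30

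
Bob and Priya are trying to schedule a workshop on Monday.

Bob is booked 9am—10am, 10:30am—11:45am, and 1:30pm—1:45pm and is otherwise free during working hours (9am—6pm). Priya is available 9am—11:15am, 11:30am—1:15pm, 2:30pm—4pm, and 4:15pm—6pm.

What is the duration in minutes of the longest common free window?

Bob free within 09:00–18:00: 10:00–10:30, 11:45–13:30, 13:45–18:00.
Bob ∩ Priya: 10:00–10:30, 11:45–13:15, 14:30–16:00, 16:15–18:00.
Common window lengths: 30, 90, 90, 105 min; longest is 105.

105 minutes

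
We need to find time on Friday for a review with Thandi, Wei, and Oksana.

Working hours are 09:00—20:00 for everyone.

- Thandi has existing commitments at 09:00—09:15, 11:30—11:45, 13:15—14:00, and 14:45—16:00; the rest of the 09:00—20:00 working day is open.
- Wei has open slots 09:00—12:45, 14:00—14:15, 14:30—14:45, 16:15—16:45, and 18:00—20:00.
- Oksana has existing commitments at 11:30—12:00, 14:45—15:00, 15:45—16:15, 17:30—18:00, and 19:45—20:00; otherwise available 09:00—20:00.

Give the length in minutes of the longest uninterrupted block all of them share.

135 minutes

Thandi free within 09:00–20:00: 09:15–11:30, 11:45–13:15, 14:00–14:45, 16:00–20:00.
Oksana free within 09:00–20:00: 09:00–11:30, 12:00–14:45, 15:00–15:45, 16:15–17:30, 18:00–19:45.
Thandi ∩ Wei: 09:15–11:30, 11:45–12:45, 14:00–14:15, 14:30–14:45, 16:15–16:45, 18:00–20:00.
Thandi ∩ Wei ∩ Oksana: 09:15–11:30, 12:00–12:45, 14:00–14:15, 14:30–14:45, 16:15–16:45, 18:00–19:45.
Common window lengths: 135, 45, 15, 15, 30, 105 min; longest is 135.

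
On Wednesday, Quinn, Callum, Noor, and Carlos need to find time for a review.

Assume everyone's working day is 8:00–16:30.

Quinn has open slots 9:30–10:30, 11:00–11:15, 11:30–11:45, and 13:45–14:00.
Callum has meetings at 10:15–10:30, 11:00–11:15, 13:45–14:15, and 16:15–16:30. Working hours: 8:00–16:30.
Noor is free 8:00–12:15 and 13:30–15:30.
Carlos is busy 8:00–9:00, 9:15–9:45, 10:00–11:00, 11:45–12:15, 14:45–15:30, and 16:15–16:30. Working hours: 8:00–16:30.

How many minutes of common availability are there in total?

30 minutes

Callum free within 08:00–16:30: 08:00–10:15, 10:30–11:00, 11:15–13:45, 14:15–16:15.
Carlos free within 08:00–16:30: 09:00–09:15, 09:45–10:00, 11:00–11:45, 12:15–14:45, 15:30–16:15.
Quinn ∩ Callum: 09:30–10:15, 11:30–11:45.
Quinn ∩ Callum ∩ Noor: 09:30–10:15, 11:30–11:45.
Quinn ∩ Callum ∩ Noor ∩ Carlos: 09:45–10:00, 11:30–11:45.
Total common minutes: 15 + 15 = 30.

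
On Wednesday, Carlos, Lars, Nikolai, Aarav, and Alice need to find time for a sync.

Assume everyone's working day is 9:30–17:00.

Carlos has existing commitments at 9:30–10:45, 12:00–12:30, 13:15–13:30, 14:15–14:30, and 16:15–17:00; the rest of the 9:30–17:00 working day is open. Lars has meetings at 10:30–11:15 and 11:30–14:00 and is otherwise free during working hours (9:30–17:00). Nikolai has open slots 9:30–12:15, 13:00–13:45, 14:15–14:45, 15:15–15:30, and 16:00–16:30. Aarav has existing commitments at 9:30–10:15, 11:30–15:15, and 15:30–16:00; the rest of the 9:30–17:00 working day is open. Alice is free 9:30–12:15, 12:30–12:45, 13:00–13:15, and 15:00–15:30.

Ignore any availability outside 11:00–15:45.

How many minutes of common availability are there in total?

30 minutes

Carlos free within 09:30–17:00: 10:45–12:00, 12:30–13:15, 13:30–14:15, 14:30–16:15.
Lars free within 09:30–17:00: 09:30–10:30, 11:15–11:30, 14:00–17:00.
Aarav free within 09:30–17:00: 10:15–11:30, 15:15–15:30, 16:00–17:00.
Carlos ∩ Lars: 11:15–11:30, 14:00–14:15, 14:30–16:15.
Carlos ∩ Lars ∩ Nikolai: 11:15–11:30, 14:30–14:45, 15:15–15:30, 16:00–16:15.
Carlos ∩ Lars ∩ Nikolai ∩ Aarav: 11:15–11:30, 15:15–15:30, 16:00–16:15.
Carlos ∩ Lars ∩ Nikolai ∩ Aarav ∩ Alice: 11:15–11:30, 15:15–15:30.
Restricted to 11:00–15:45: 11:15–11:30, 15:15–15:30.
Total common minutes: 15 + 15 = 30.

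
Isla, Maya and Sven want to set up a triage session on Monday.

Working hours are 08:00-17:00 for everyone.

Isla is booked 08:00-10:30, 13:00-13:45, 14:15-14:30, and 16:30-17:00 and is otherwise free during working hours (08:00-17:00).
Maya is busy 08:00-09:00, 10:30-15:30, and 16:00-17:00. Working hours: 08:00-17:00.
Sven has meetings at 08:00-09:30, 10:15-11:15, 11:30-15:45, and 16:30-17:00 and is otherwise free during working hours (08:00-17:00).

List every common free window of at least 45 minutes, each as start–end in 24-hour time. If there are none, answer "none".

Isla free within 08:00–17:00: 10:30–13:00, 13:45–14:15, 14:30–16:30.
Maya free within 08:00–17:00: 09:00–10:30, 15:30–16:00.
Sven free within 08:00–17:00: 09:30–10:15, 11:15–11:30, 15:45–16:30.
Isla ∩ Maya: 15:30–16:00.
Isla ∩ Maya ∩ Sven: 15:45–16:00.
Windows ≥ 45 min: (none).

none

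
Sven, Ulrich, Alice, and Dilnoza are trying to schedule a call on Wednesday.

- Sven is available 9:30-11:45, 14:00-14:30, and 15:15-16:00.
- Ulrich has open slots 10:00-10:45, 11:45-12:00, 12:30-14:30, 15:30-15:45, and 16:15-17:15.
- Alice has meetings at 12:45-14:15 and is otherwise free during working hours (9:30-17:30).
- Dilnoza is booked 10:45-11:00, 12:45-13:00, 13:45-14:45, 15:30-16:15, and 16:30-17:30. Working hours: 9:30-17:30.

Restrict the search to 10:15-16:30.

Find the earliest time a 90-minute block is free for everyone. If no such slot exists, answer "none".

Alice free within 09:30–17:30: 09:30–12:45, 14:15–17:30.
Dilnoza free within 09:30–17:30: 09:30–10:45, 11:00–12:45, 13:00–13:45, 14:45–15:30, 16:15–16:30.
Sven ∩ Ulrich: 10:00–10:45, 14:00–14:30, 15:30–15:45.
Sven ∩ Ulrich ∩ Alice: 10:00–10:45, 14:15–14:30, 15:30–15:45.
Sven ∩ Ulrich ∩ Alice ∩ Dilnoza: 10:00–10:45.
Restricted to 10:15–16:30: 10:15–10:45.
Windows ≥ 90 min: (none).

none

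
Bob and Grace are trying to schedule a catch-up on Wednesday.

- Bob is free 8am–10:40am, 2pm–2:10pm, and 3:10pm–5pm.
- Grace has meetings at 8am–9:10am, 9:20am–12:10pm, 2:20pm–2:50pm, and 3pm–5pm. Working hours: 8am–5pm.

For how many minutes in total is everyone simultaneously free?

20 minutes

Grace free within 08:00–17:00: 09:10–09:20, 12:10–14:20, 14:50–15:00.
Bob ∩ Grace: 09:10–09:20, 14:00–14:10.
Total common minutes: 10 + 10 = 20.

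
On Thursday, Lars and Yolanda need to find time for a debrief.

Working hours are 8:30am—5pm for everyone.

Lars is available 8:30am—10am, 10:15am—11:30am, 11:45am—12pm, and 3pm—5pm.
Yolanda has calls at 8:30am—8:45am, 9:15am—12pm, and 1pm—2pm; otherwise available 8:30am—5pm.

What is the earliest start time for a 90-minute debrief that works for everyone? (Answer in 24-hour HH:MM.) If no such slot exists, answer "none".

15:00

Yolanda free within 08:30–17:00: 08:45–09:15, 12:00–13:00, 14:00–17:00.
Lars ∩ Yolanda: 08:45–09:15, 15:00–17:00.
Windows ≥ 90 min: 15:00–17:00.
Earliest such window starts at 15:00.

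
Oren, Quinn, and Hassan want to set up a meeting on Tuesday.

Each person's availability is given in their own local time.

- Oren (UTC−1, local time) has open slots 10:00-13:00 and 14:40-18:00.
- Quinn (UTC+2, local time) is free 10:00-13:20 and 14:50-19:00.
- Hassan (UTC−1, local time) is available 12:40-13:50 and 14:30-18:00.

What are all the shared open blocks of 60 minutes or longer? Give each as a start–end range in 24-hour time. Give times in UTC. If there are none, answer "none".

15:40–17:00

Oren → UTC: 11:00–14:00, 15:40–19:00.
Quinn → UTC: 08:00–11:20, 12:50–17:00.
Hassan → UTC: 13:40–14:50, 15:30–19:00.
Oren ∩ Quinn: 11:00–11:20, 12:50–14:00, 15:40–17:00.
Oren ∩ Quinn ∩ Hassan: 13:40–14:00, 15:40–17:00.
Windows ≥ 60 min: 15:40–17:00.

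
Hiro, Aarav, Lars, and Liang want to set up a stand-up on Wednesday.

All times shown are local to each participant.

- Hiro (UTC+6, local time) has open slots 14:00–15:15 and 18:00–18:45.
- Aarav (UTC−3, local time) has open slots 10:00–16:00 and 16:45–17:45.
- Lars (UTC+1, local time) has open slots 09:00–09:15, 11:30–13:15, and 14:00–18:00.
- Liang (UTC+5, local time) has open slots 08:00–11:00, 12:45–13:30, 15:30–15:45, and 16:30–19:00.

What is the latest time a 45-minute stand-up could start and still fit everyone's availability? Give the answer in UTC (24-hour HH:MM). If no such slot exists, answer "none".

none

Hiro → UTC: 08:00–09:15, 12:00–12:45.
Aarav → UTC: 13:00–19:00, 19:45–20:45.
Lars → UTC: 08:00–08:15, 10:30–12:15, 13:00–17:00.
Liang → UTC: 03:00–06:00, 07:45–08:30, 10:30–10:45, 11:30–14:00.
Hiro ∩ Aarav: (none).
Hiro ∩ Aarav ∩ Lars: (none).
Hiro ∩ Aarav ∩ Lars ∩ Liang: (none).
Windows ≥ 45 min: (none).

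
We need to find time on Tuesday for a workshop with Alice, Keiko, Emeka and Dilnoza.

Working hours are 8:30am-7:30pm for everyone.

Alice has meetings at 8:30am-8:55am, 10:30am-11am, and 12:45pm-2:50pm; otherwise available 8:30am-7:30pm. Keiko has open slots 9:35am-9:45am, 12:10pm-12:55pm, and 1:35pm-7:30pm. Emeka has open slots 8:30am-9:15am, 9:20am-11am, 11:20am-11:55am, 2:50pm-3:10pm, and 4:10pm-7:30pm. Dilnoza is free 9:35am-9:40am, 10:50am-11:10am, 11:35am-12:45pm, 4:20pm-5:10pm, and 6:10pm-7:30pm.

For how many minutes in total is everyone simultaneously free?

135 minutes

Alice free within 08:30–19:30: 08:55–10:30, 11:00–12:45, 14:50–19:30.
Alice ∩ Keiko: 09:35–09:45, 12:10–12:45, 14:50–19:30.
Alice ∩ Keiko ∩ Emeka: 09:35–09:45, 14:50–15:10, 16:10–19:30.
Alice ∩ Keiko ∩ Emeka ∩ Dilnoza: 09:35–09:40, 16:20–17:10, 18:10–19:30.
Total common minutes: 5 + 50 + 80 = 135.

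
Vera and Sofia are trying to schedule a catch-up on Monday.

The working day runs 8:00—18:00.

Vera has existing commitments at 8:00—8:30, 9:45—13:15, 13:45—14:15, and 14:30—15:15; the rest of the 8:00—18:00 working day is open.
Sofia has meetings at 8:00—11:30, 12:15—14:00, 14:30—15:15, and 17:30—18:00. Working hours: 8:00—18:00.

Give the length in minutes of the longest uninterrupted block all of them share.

135 minutes

Vera free within 08:00–18:00: 08:30–09:45, 13:15–13:45, 14:15–14:30, 15:15–18:00.
Sofia free within 08:00–18:00: 11:30–12:15, 14:00–14:30, 15:15–17:30.
Vera ∩ Sofia: 14:15–14:30, 15:15–17:30.
Common window lengths: 15, 135 min; longest is 135.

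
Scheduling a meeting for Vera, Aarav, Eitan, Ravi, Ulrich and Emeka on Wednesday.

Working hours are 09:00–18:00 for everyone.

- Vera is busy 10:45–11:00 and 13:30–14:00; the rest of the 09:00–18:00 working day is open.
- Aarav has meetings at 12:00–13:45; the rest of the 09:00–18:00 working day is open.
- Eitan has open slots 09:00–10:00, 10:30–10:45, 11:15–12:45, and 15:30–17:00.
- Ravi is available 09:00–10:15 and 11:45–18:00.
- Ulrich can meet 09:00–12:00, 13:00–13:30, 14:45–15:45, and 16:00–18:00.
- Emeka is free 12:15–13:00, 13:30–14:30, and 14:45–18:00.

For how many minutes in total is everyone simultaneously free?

75 minutes

Vera free within 09:00–18:00: 09:00–10:45, 11:00–13:30, 14:00–18:00.
Aarav free within 09:00–18:00: 09:00–12:00, 13:45–18:00.
Vera ∩ Aarav: 09:00–10:45, 11:00–12:00, 14:00–18:00.
Vera ∩ Aarav ∩ Eitan: 09:00–10:00, 10:30–10:45, 11:15–12:00, 15:30–17:00.
Vera ∩ Aarav ∩ Eitan ∩ Ravi: 09:00–10:00, 11:45–12:00, 15:30–17:00.
Vera ∩ Aarav ∩ Eitan ∩ Ravi ∩ Ulrich: 09:00–10:00, 11:45–12:00, 15:30–15:45, 16:00–17:00.
Vera ∩ Aarav ∩ Eitan ∩ Ravi ∩ Ulrich ∩ Emeka: 15:30–15:45, 16:00–17:00.
Total common minutes: 15 + 60 = 75.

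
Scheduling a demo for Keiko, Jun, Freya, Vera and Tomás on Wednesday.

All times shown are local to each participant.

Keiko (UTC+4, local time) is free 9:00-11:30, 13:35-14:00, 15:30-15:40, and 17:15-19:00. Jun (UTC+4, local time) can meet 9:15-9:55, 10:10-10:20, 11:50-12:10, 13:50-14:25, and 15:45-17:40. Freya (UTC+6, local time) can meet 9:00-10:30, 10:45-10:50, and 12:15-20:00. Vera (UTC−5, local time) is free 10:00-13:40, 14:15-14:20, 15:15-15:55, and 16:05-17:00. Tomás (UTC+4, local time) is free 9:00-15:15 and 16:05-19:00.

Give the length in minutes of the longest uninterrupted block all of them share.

Keiko → UTC: 05:00–07:30, 09:35–10:00, 11:30–11:40, 13:15–15:00.
Jun → UTC: 05:15–05:55, 06:10–06:20, 07:50–08:10, 09:50–10:25, 11:45–13:40.
Freya → UTC: 03:00–04:30, 04:45–04:50, 06:15–14:00.
Vera → UTC: 15:00–18:40, 19:15–19:20, 20:15–20:55, 21:05–22:00.
Tomás → UTC: 05:00–11:15, 12:05–15:00.
Keiko ∩ Jun: 05:15–05:55, 06:10–06:20, 09:50–10:00, 13:15–13:40.
Keiko ∩ Jun ∩ Freya: 06:15–06:20, 09:50–10:00, 13:15–13:40.
Keiko ∩ Jun ∩ Freya ∩ Vera: (none).
Keiko ∩ Jun ∩ Freya ∩ Vera ∩ Tomás: (none).
No common window.

0 minutes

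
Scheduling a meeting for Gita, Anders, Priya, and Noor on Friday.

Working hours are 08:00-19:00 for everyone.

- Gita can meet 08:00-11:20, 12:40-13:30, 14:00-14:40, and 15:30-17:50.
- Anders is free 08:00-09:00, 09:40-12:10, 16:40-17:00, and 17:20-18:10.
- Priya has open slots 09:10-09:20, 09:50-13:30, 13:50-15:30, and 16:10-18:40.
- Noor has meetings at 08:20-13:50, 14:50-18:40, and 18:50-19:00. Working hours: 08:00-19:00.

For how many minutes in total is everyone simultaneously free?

Noor free within 08:00–19:00: 08:00–08:20, 13:50–14:50, 18:40–18:50.
Gita ∩ Anders: 08:00–09:00, 09:40–11:20, 16:40–17:00, 17:20–17:50.
Gita ∩ Anders ∩ Priya: 09:50–11:20, 16:40–17:00, 17:20–17:50.
Gita ∩ Anders ∩ Priya ∩ Noor: (none).
Total common minutes: 0.

0 minutes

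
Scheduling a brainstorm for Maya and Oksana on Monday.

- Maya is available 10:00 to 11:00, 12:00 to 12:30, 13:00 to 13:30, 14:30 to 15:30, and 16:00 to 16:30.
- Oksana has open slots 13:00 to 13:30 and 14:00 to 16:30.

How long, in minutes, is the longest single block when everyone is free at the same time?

Maya ∩ Oksana: 13:00–13:30, 14:30–15:30, 16:00–16:30.
Common window lengths: 30, 60, 30 min; longest is 60.

60 minutes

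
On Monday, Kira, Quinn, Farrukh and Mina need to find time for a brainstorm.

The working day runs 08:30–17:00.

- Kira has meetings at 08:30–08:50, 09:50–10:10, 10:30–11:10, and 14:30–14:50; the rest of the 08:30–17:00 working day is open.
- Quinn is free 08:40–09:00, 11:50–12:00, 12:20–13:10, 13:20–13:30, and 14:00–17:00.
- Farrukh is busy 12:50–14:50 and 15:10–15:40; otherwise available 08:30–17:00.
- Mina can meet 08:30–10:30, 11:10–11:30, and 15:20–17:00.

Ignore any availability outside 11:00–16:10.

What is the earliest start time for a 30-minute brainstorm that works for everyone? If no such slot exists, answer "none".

15:40

Kira free within 08:30–17:00: 08:50–09:50, 10:10–10:30, 11:10–14:30, 14:50–17:00.
Farrukh free within 08:30–17:00: 08:30–12:50, 14:50–15:10, 15:40–17:00.
Kira ∩ Quinn: 08:50–09:00, 11:50–12:00, 12:20–13:10, 13:20–13:30, 14:00–14:30, 14:50–17:00.
Kira ∩ Quinn ∩ Farrukh: 08:50–09:00, 11:50–12:00, 12:20–12:50, 14:50–15:10, 15:40–17:00.
Kira ∩ Quinn ∩ Farrukh ∩ Mina: 08:50–09:00, 15:40–17:00.
Restricted to 11:00–16:10: 15:40–16:10.
Windows ≥ 30 min: 15:40–16:10.
Earliest such window starts at 15:40.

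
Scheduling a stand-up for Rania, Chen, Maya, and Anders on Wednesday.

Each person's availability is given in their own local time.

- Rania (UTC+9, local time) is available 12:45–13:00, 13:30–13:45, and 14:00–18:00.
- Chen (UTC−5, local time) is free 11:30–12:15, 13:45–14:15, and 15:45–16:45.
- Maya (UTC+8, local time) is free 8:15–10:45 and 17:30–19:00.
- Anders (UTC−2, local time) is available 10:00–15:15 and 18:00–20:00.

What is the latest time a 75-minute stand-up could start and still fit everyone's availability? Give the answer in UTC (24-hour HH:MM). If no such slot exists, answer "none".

Rania → UTC: 03:45–04:00, 04:30–04:45, 05:00–09:00.
Chen → UTC: 16:30–17:15, 18:45–19:15, 20:45–21:45.
Maya → UTC: 00:15–02:45, 09:30–11:00.
Anders → UTC: 12:00–17:15, 20:00–22:00.
Rania ∩ Chen: (none).
Rania ∩ Chen ∩ Maya: (none).
Rania ∩ Chen ∩ Maya ∩ Anders: (none).
Windows ≥ 75 min: (none).

none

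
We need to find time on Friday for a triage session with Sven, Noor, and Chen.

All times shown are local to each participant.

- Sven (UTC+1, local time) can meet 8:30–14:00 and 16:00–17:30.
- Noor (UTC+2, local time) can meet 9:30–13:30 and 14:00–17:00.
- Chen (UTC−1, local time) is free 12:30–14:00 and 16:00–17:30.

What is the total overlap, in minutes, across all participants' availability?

Sven → UTC: 07:30–13:00, 15:00–16:30.
Noor → UTC: 07:30–11:30, 12:00–15:00.
Chen → UTC: 13:30–15:00, 17:00–18:30.
Sven ∩ Noor: 07:30–11:30, 12:00–13:00.
Sven ∩ Noor ∩ Chen: (none).
Total common minutes: 0.

0 minutes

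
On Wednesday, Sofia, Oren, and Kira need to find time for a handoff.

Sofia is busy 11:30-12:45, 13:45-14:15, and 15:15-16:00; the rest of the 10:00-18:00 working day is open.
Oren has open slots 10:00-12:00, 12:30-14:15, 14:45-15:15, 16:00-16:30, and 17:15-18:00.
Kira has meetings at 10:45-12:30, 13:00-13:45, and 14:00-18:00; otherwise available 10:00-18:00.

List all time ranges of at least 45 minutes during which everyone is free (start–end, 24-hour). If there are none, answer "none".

10:00–10:45

Sofia free within 10:00–18:00: 10:00–11:30, 12:45–13:45, 14:15–15:15, 16:00–18:00.
Kira free within 10:00–18:00: 10:00–10:45, 12:30–13:00, 13:45–14:00.
Sofia ∩ Oren: 10:00–11:30, 12:45–13:45, 14:45–15:15, 16:00–16:30, 17:15–18:00.
Sofia ∩ Oren ∩ Kira: 10:00–10:45, 12:45–13:00.
Windows ≥ 45 min: 10:00–10:45.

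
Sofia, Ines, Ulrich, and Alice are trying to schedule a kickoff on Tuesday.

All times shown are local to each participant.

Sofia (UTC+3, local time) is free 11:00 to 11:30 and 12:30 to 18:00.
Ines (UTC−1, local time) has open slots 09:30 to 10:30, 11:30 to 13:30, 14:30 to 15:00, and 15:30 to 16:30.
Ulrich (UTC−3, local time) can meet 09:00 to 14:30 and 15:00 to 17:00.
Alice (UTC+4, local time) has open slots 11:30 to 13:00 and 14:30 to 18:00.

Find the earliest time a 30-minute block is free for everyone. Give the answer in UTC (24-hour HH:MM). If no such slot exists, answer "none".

12:30

Sofia → UTC: 08:00–08:30, 09:30–15:00.
Ines → UTC: 10:30–11:30, 12:30–14:30, 15:30–16:00, 16:30–17:30.
Ulrich → UTC: 12:00–17:30, 18:00–20:00.
Alice → UTC: 07:30–09:00, 10:30–14:00.
Sofia ∩ Ines: 10:30–11:30, 12:30–14:30.
Sofia ∩ Ines ∩ Ulrich: 12:30–14:30.
Sofia ∩ Ines ∩ Ulrich ∩ Alice: 12:30–14:00.
Windows ≥ 30 min: 12:30–14:00.
Earliest such window starts at 12:30.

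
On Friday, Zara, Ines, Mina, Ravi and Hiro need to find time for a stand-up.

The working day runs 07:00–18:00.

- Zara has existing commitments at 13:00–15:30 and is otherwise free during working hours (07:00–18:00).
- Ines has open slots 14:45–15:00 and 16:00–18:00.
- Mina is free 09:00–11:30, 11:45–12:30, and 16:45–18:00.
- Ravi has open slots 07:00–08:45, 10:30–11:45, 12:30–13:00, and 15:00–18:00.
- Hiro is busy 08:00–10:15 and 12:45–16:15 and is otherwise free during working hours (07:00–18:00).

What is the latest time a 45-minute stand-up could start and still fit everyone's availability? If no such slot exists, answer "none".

17:15

Zara free within 07:00–18:00: 07:00–13:00, 15:30–18:00.
Hiro free within 07:00–18:00: 07:00–08:00, 10:15–12:45, 16:15–18:00.
Zara ∩ Ines: 16:00–18:00.
Zara ∩ Ines ∩ Mina: 16:45–18:00.
Zara ∩ Ines ∩ Mina ∩ Ravi: 16:45–18:00.
Zara ∩ Ines ∩ Mina ∩ Ravi ∩ Hiro: 16:45–18:00.
Windows ≥ 45 min: 16:45–18:00.
Latest start in the last window 16:45–18:00 is 18:00 − 45 min = 17:15.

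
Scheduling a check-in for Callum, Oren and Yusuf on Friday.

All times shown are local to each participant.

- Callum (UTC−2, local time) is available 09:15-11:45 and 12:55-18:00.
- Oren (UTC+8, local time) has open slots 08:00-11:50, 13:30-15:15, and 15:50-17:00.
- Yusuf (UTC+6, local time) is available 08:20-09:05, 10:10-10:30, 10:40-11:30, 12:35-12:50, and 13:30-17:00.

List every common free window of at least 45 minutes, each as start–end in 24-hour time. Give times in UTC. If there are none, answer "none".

Callum → UTC: 11:15–13:45, 14:55–20:00.
Oren → UTC: 00:00–03:50, 05:30–07:15, 07:50–09:00.
Yusuf → UTC: 02:20–03:05, 04:10–04:30, 04:40–05:30, 06:35–06:50, 07:30–11:00.
Callum ∩ Oren: (none).
Callum ∩ Oren ∩ Yusuf: (none).
Windows ≥ 45 min: (none).

none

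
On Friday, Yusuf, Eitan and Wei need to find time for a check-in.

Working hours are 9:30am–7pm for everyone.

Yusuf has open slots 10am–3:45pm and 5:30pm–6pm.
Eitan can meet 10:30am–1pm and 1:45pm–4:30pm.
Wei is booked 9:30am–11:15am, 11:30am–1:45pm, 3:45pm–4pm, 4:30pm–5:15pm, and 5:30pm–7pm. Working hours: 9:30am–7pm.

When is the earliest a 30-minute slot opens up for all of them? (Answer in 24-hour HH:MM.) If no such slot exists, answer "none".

13:45

Wei free within 09:30–19:00: 11:15–11:30, 13:45–15:45, 16:00–16:30, 17:15–17:30.
Yusuf ∩ Eitan: 10:30–13:00, 13:45–15:45.
Yusuf ∩ Eitan ∩ Wei: 11:15–11:30, 13:45–15:45.
Windows ≥ 30 min: 13:45–15:45.
Earliest such window starts at 13:45.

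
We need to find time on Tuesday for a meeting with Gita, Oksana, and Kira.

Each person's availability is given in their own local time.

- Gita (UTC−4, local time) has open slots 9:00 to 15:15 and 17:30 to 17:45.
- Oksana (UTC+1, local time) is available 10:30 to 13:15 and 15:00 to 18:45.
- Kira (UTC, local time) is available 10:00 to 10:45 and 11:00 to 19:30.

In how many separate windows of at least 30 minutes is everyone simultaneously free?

1

Gita → UTC: 13:00–19:15, 21:30–21:45.
Oksana → UTC: 09:30–12:15, 14:00–17:45.
Kira → UTC: 10:00–10:45, 11:00–19:30.
Gita ∩ Oksana: 14:00–17:45.
Gita ∩ Oksana ∩ Kira: 14:00–17:45.
Windows ≥ 30 min: 14:00–17:45.
That's 1 window.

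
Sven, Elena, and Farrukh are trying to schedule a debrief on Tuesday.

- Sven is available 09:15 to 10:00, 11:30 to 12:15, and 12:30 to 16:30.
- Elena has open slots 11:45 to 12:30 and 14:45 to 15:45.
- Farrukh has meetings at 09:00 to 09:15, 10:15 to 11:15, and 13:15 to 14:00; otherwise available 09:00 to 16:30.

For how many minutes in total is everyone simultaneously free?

Farrukh free within 09:00–16:30: 09:15–10:15, 11:15–13:15, 14:00–16:30.
Sven ∩ Elena: 11:45–12:15, 14:45–15:45.
Sven ∩ Elena ∩ Farrukh: 11:45–12:15, 14:45–15:45.
Total common minutes: 30 + 60 = 90.

90 minutes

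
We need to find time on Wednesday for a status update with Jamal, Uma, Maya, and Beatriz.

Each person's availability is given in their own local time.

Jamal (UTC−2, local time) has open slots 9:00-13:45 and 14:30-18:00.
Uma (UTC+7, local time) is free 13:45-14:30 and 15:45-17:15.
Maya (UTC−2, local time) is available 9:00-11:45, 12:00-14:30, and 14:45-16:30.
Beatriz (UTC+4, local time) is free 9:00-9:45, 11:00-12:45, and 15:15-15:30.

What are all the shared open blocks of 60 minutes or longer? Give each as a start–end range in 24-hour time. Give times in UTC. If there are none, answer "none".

Jamal → UTC: 11:00–15:45, 16:30–20:00.
Uma → UTC: 06:45–07:30, 08:45–10:15.
Maya → UTC: 11:00–13:45, 14:00–16:30, 16:45–18:30.
Beatriz → UTC: 05:00–05:45, 07:00–08:45, 11:15–11:30.
Jamal ∩ Uma: (none).
Jamal ∩ Uma ∩ Maya: (none).
Jamal ∩ Uma ∩ Maya ∩ Beatriz: (none).
Windows ≥ 60 min: (none).

none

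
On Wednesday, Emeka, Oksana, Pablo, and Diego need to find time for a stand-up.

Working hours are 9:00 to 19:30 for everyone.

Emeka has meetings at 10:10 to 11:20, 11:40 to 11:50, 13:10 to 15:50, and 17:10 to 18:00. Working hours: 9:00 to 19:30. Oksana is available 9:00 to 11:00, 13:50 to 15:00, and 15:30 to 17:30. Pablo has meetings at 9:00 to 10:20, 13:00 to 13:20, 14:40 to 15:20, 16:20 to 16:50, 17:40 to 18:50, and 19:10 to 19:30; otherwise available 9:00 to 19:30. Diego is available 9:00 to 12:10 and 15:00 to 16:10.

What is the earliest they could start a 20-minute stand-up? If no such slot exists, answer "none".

Emeka free within 09:00–19:30: 09:00–10:10, 11:20–11:40, 11:50–13:10, 15:50–17:10, 18:00–19:30.
Pablo free within 09:00–19:30: 10:20–13:00, 13:20–14:40, 15:20–16:20, 16:50–17:40, 18:50–19:10.
Emeka ∩ Oksana: 09:00–10:10, 15:50–17:10.
Emeka ∩ Oksana ∩ Pablo: 15:50–16:20, 16:50–17:10.
Emeka ∩ Oksana ∩ Pablo ∩ Diego: 15:50–16:10.
Windows ≥ 20 min: 15:50–16:10.
Earliest such window starts at 15:50.

15:50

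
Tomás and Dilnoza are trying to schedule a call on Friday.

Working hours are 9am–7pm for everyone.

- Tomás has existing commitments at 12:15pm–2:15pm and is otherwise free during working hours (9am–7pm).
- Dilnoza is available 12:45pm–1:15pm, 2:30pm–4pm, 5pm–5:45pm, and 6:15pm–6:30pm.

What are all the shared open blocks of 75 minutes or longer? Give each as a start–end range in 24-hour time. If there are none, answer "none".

Tomás free within 09:00–19:00: 09:00–12:15, 14:15–19:00.
Tomás ∩ Dilnoza: 14:30–16:00, 17:00–17:45, 18:15–18:30.
Windows ≥ 75 min: 14:30–16:00.

14:30–16:00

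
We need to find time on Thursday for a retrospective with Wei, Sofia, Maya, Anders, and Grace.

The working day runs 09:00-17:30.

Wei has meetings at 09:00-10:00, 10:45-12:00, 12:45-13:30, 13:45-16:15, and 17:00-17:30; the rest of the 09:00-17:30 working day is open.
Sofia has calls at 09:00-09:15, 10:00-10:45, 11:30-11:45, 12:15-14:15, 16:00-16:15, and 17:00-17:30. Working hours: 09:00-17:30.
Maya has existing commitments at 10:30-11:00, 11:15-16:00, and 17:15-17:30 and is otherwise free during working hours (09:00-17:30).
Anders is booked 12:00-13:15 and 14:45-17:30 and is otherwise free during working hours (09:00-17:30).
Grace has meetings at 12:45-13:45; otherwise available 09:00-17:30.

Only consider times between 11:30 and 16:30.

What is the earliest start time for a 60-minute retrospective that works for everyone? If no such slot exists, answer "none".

none

Wei free within 09:00–17:30: 10:00–10:45, 12:00–12:45, 13:30–13:45, 16:15–17:00.
Sofia free within 09:00–17:30: 09:15–10:00, 10:45–11:30, 11:45–12:15, 14:15–16:00, 16:15–17:00.
Maya free within 09:00–17:30: 09:00–10:30, 11:00–11:15, 16:00–17:15.
Anders free within 09:00–17:30: 09:00–12:00, 13:15–14:45.
Grace free within 09:00–17:30: 09:00–12:45, 13:45–17:30.
Wei ∩ Sofia: 12:00–12:15, 16:15–17:00.
Wei ∩ Sofia ∩ Maya: 16:15–17:00.
Wei ∩ Sofia ∩ Maya ∩ Anders: (none).
Wei ∩ Sofia ∩ Maya ∩ Anders ∩ Grace: (none).
Restricted to 11:30–16:30: (none).
Windows ≥ 60 min: (none).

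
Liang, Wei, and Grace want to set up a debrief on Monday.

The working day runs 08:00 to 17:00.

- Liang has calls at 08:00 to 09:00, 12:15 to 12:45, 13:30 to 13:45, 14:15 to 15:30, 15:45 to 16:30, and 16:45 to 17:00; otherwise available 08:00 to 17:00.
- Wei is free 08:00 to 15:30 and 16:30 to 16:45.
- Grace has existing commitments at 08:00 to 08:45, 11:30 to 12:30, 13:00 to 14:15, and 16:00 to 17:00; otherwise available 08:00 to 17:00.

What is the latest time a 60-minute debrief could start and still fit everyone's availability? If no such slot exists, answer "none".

Liang free within 08:00–17:00: 09:00–12:15, 12:45–13:30, 13:45–14:15, 15:30–15:45, 16:30–16:45.
Grace free within 08:00–17:00: 08:45–11:30, 12:30–13:00, 14:15–16:00.
Liang ∩ Wei: 09:00–12:15, 12:45–13:30, 13:45–14:15, 16:30–16:45.
Liang ∩ Wei ∩ Grace: 09:00–11:30, 12:45–13:00.
Windows ≥ 60 min: 09:00–11:30.
Latest start in the last window 09:00–11:30 is 11:30 − 60 min = 10:30.

10:30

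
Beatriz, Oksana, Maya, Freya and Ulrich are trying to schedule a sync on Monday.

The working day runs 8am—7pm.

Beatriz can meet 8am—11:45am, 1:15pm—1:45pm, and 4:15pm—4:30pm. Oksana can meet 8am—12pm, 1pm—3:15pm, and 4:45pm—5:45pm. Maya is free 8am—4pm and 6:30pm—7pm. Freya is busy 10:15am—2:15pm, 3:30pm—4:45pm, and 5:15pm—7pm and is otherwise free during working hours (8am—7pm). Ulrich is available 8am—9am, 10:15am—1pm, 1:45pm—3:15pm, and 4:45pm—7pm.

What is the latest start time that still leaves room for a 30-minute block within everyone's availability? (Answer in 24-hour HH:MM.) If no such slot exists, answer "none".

08:30

Freya free within 08:00–19:00: 08:00–10:15, 14:15–15:30, 16:45–17:15.
Beatriz ∩ Oksana: 08:00–11:45, 13:15–13:45.
Beatriz ∩ Oksana ∩ Maya: 08:00–11:45, 13:15–13:45.
Beatriz ∩ Oksana ∩ Maya ∩ Freya: 08:00–10:15.
Beatriz ∩ Oksana ∩ Maya ∩ Freya ∩ Ulrich: 08:00–09:00.
Windows ≥ 30 min: 08:00–09:00.
Latest start in the last window 08:00–09:00 is 09:00 − 30 min = 08:30.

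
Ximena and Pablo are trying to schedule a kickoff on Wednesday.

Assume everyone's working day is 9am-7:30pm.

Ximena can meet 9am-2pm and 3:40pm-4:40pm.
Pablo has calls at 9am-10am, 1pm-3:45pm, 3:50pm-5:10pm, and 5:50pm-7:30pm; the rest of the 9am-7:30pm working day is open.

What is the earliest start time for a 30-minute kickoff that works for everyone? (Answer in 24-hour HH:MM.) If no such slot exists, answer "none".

Pablo free within 09:00–19:30: 10:00–13:00, 15:45–15:50, 17:10–17:50.
Ximena ∩ Pablo: 10:00–13:00, 15:45–15:50.
Windows ≥ 30 min: 10:00–13:00.
Earliest such window starts at 10:00.

10:00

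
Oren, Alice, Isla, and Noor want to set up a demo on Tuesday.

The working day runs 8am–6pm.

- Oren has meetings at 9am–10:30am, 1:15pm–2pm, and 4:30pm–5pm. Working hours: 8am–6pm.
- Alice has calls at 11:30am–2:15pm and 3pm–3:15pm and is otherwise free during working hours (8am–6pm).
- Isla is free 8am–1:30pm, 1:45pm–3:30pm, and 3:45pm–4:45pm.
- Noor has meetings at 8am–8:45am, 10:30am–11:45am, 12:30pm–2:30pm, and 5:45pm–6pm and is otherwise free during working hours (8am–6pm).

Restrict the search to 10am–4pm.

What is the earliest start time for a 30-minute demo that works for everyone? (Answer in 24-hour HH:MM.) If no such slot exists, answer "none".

14:30

Oren free within 08:00–18:00: 08:00–09:00, 10:30–13:15, 14:00–16:30, 17:00–18:00.
Alice free within 08:00–18:00: 08:00–11:30, 14:15–15:00, 15:15–18:00.
Noor free within 08:00–18:00: 08:45–10:30, 11:45–12:30, 14:30–17:45.
Oren ∩ Alice: 08:00–09:00, 10:30–11:30, 14:15–15:00, 15:15–16:30, 17:00–18:00.
Oren ∩ Alice ∩ Isla: 08:00–09:00, 10:30–11:30, 14:15–15:00, 15:15–15:30, 15:45–16:30.
Oren ∩ Alice ∩ Isla ∩ Noor: 08:45–09:00, 14:30–15:00, 15:15–15:30, 15:45–16:30.
Restricted to 10:00–16:00: 14:30–15:00, 15:15–15:30, 15:45–16:00.
Windows ≥ 30 min: 14:30–15:00.
Earliest such window starts at 14:30.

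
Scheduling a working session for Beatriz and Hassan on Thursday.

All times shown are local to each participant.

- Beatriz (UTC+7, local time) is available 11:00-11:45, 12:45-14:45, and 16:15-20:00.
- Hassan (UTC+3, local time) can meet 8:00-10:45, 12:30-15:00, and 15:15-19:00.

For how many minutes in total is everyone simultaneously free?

Beatriz → UTC: 04:00–04:45, 05:45–07:45, 09:15–13:00.
Hassan → UTC: 05:00–07:45, 09:30–12:00, 12:15–16:00.
Beatriz ∩ Hassan: 05:45–07:45, 09:30–12:00, 12:15–13:00.
Total common minutes: 120 + 150 + 45 = 315.

315 minutes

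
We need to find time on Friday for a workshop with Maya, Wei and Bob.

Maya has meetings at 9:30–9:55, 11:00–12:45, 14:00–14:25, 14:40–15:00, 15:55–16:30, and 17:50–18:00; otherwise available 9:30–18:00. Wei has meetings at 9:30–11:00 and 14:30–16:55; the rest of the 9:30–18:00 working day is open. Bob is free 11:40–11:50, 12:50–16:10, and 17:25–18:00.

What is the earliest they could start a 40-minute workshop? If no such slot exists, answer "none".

Maya free within 09:30–18:00: 09:55–11:00, 12:45–14:00, 14:25–14:40, 15:00–15:55, 16:30–17:50.
Wei free within 09:30–18:00: 11:00–14:30, 16:55–18:00.
Maya ∩ Wei: 12:45–14:00, 14:25–14:30, 16:55–17:50.
Maya ∩ Wei ∩ Bob: 12:50–14:00, 14:25–14:30, 17:25–17:50.
Windows ≥ 40 min: 12:50–14:00.
Earliest such window starts at 12:50.

12:50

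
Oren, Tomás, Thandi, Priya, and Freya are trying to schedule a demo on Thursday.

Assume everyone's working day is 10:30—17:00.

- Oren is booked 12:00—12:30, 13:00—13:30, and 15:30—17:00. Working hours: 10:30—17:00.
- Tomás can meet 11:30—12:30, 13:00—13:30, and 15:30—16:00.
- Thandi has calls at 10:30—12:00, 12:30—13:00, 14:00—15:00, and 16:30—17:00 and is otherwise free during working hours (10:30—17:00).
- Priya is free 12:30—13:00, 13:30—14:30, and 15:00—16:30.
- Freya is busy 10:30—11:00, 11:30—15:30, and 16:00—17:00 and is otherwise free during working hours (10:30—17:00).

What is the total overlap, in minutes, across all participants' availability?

Oren free within 10:30–17:00: 10:30–12:00, 12:30–13:00, 13:30–15:30.
Thandi free within 10:30–17:00: 12:00–12:30, 13:00–14:00, 15:00–16:30.
Freya free within 10:30–17:00: 11:00–11:30, 15:30–16:00.
Oren ∩ Tomás: 11:30–12:00.
Oren ∩ Tomás ∩ Thandi: (none).
Oren ∩ Tomás ∩ Thandi ∩ Priya: (none).
Oren ∩ Tomás ∩ Thandi ∩ Priya ∩ Freya: (none).
Total common minutes: 0.

0 minutes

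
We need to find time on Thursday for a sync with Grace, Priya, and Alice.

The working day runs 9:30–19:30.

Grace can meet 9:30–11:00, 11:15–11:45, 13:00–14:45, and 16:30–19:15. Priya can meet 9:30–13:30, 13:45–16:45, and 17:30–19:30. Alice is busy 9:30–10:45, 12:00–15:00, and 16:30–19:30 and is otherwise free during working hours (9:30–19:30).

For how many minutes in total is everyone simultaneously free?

Alice free within 09:30–19:30: 10:45–12:00, 15:00–16:30.
Grace ∩ Priya: 09:30–11:00, 11:15–11:45, 13:00–13:30, 13:45–14:45, 16:30–16:45, 17:30–19:15.
Grace ∩ Priya ∩ Alice: 10:45–11:00, 11:15–11:45.
Total common minutes: 15 + 30 = 45.

45 minutes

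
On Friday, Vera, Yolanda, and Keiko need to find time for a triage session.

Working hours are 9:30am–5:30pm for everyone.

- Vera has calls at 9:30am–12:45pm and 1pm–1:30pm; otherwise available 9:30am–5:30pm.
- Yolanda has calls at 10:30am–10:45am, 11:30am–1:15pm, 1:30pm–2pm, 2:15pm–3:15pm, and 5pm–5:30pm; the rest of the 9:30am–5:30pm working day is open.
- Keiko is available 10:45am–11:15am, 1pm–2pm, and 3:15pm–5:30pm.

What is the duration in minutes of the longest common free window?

105 minutes

Vera free within 09:30–17:30: 12:45–13:00, 13:30–17:30.
Yolanda free within 09:30–17:30: 09:30–10:30, 10:45–11:30, 13:15–13:30, 14:00–14:15, 15:15–17:00.
Vera ∩ Yolanda: 14:00–14:15, 15:15–17:00.
Vera ∩ Yolanda ∩ Keiko: 15:15–17:00.
Single common window of 105 minutes.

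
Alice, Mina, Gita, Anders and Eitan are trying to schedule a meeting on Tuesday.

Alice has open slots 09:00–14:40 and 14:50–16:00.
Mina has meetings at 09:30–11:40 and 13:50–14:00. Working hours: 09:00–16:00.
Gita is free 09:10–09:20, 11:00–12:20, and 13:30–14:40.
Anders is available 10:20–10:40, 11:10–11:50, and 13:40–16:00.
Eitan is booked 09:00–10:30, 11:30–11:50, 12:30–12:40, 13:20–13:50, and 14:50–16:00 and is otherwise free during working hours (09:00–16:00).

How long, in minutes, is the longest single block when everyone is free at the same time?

Mina free within 09:00–16:00: 09:00–09:30, 11:40–13:50, 14:00–16:00.
Eitan free within 09:00–16:00: 10:30–11:30, 11:50–12:30, 12:40–13:20, 13:50–14:50.
Alice ∩ Mina: 09:00–09:30, 11:40–13:50, 14:00–14:40, 14:50–16:00.
Alice ∩ Mina ∩ Gita: 09:10–09:20, 11:40–12:20, 13:30–13:50, 14:00–14:40.
Alice ∩ Mina ∩ Gita ∩ Anders: 11:40–11:50, 13:40–13:50, 14:00–14:40.
Alice ∩ Mina ∩ Gita ∩ Anders ∩ Eitan: 14:00–14:40.
Single common window of 40 minutes.

40 minutes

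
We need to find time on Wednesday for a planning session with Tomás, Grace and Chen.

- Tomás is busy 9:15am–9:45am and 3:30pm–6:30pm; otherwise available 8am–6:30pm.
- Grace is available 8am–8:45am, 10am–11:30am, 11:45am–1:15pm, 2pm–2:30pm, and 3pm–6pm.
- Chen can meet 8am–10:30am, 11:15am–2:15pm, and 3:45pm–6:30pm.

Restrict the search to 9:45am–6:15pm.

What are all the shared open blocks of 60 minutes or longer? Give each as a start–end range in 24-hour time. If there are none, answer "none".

Tomás free within 08:00–18:30: 08:00–09:15, 09:45–15:30.
Tomás ∩ Grace: 08:00–08:45, 10:00–11:30, 11:45–13:15, 14:00–14:30, 15:00–15:30.
Tomás ∩ Grace ∩ Chen: 08:00–08:45, 10:00–10:30, 11:15–11:30, 11:45–13:15, 14:00–14:15.
Restricted to 09:45–18:15: 10:00–10:30, 11:15–11:30, 11:45–13:15, 14:00–14:15.
Windows ≥ 60 min: 11:45–13:15.

11:45–13:15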